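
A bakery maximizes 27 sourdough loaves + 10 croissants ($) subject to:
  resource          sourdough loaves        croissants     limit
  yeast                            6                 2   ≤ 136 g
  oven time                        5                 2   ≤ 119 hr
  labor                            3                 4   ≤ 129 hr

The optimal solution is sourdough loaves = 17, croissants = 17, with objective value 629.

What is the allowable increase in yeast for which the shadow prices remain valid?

6.8

Binding constraints: yeast, oven time. The basis is B = [[6,2],[5,2]] with det 2.
Per unit increase in yeast, x* moves by d = (1, -2.5).
The basis stays optimal until croissants reaches 0; allowable increase = 6.8 g.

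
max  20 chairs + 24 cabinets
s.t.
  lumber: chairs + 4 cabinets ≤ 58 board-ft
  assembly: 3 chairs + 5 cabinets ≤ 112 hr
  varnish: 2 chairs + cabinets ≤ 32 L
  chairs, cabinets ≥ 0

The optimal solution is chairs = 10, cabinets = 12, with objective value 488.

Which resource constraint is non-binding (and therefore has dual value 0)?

assembly

lumber: 58/58 (binding)
assembly: 90/112 (slack 22)
varnish: 32/32 (binding)
By complementary slackness, a constraint with positive slack has shadow price 0 → assembly.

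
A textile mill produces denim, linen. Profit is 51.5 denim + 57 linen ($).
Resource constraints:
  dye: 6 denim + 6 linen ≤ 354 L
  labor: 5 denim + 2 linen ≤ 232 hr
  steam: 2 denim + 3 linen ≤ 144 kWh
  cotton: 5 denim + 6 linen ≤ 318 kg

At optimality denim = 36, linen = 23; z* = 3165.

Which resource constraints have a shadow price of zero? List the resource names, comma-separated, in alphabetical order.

dye: 354/354 (binding)
labor: 226/232 (slack 6)
steam: 141/144 (slack 3)
cotton: 318/318 (binding)
By complementary slackness, a constraint with positive slack has shadow price 0 → labor, steam.

labor, steam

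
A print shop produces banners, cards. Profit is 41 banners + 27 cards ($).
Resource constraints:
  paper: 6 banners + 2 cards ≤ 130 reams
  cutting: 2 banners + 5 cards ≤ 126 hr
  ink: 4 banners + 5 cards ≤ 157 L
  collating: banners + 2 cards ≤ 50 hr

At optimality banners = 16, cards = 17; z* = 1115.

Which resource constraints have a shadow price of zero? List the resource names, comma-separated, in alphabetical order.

cutting, ink

paper: 130/130 (binding)
cutting: 117/126 (slack 9)
ink: 149/157 (slack 8)
collating: 50/50 (binding)
By complementary slackness, a constraint with positive slack has shadow price 0 → cutting, ink.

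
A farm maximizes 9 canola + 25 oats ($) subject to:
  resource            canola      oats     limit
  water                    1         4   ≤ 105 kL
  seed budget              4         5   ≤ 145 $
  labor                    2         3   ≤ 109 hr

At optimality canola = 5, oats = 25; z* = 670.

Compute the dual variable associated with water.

5

Binding: water and seed budget. Non-binding: labor (24 unused).
Since labor is not tight, its dual is 0.
The binding rows give the dual system: 1·y_water + 4·y_seed budget = 9 and 4·y_water + 5·y_seed budget = 25.
Solving: y_water = 5, y_seed budget = 1.
Shadow price of water = 5.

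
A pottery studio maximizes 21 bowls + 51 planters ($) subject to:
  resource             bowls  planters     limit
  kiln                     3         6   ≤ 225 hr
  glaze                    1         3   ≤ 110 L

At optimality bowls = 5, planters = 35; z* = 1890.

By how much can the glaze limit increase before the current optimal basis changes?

Binding constraints: kiln, glaze. The basis is B = [[3,6],[1,3]] with det 3.
Per unit increase in glaze, x* moves by d = (-2, 1).
The basis stays optimal until bowls reaches 0; allowable increase = 2.5 L.

2.5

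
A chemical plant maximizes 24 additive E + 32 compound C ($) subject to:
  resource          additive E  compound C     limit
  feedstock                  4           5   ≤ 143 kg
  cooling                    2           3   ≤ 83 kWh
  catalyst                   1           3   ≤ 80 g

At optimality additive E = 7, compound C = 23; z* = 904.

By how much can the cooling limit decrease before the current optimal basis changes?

Binding constraints: feedstock, cooling. The basis is B = [[4,5],[2,3]] with det 2.
Per unit decrease in cooling, x* moves by d = (2.5, -2).
The basis stays optimal until compound C reaches 0; allowable decrease = 11.5 kWh.

11.5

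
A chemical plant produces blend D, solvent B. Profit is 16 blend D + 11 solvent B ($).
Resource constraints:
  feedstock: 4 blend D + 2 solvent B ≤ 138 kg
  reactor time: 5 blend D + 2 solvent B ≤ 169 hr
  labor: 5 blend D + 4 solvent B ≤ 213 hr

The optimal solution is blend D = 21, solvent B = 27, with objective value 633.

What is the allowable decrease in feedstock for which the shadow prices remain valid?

Binding constraints: feedstock, labor. The basis is B = [[4,2],[5,4]] with det 6.
Per unit decrease in feedstock, x* moves by d = (-0.6667, 0.8333).
The basis stays optimal until blend D reaches 0; allowable decrease = 31.5 kg.

31.5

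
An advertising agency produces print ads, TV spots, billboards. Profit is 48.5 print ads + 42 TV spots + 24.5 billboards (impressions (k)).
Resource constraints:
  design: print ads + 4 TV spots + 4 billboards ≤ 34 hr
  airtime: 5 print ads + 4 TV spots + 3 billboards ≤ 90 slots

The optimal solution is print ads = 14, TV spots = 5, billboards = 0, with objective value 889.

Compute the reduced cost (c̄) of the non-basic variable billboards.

-8

Both design and airtime are binding at x*.
From A_Bᵀ y = c: 1·y_design + 5·y_airtime = 48.5; 4·y_design + 4·y_airtime = 42.
This yields shadow prices y_design = 1, y_airtime = 9.5.
Reduced cost of billboards: c₃ − yᵀa₃ = 24.5 − (1·4 + 9.5·3) = 24.5 − 32.5 = -8.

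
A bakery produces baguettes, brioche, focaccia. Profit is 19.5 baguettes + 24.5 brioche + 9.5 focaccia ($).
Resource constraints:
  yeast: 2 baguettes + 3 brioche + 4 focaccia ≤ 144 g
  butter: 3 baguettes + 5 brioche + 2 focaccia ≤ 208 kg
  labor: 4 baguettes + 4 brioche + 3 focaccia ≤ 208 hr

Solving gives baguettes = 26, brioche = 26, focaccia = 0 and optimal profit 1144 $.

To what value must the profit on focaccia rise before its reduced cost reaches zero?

14

Binding: butter and labor. Non-binding: yeast (14 unused).
By complementary slackness, y = 0 for the non-binding constraint.
Dual feasibility on the basic columns requires 3·y_butter + 4·y_labor = 19.5, 5·y_butter + 4·y_labor = 24.5.
→ y_butter = 2.5 and y_labor = 3.
focaccia enters the basis when its profit ≥ yᵀa₃ = 2.5·2 + 3·3 = 14.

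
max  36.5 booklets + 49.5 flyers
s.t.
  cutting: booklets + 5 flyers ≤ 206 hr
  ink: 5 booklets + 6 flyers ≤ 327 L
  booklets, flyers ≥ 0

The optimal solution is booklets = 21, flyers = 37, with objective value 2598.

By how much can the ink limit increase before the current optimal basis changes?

Binding constraints: cutting, ink. The basis is B = [[1,5],[5,6]] with det -19.
Per unit increase in ink, x* moves by d = (0.2632, -0.0526).
The basis stays optimal until flyers reaches 0; allowable increase = 703 L.

703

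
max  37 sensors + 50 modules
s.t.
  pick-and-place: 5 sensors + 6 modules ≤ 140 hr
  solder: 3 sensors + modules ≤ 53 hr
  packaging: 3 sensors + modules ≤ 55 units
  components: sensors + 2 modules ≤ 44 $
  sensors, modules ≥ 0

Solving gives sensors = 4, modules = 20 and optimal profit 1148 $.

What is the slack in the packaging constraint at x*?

packaging used = 3·4 + 1·20 = 32; slack = 55 − 32 = 23.

23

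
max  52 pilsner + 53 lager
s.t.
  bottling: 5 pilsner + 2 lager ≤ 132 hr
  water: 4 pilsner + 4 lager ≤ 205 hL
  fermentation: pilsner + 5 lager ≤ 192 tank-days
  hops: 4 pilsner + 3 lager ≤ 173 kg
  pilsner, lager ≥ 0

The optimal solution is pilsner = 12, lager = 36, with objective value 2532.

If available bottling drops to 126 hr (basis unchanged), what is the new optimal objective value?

2478

At the optimum: bottling uses 132 of 132 (binding); water uses 192 of 205 (slack = 13); fermentation uses 192 of 192 (binding); hops uses 156 of 173 (slack = 17).
Since water, hops are not tight, their duals are 0.
The binding rows give the dual system: 5·y_bottling + 1·y_fermentation = 52 and 2·y_bottling + 5·y_fermentation = 53.
This yields shadow prices y_bottling = 9, y_fermentation = 7.
Δz = y_bottling·Δb = 9 × (-6) = -54, so new z* = 2532 − 54 = 2478.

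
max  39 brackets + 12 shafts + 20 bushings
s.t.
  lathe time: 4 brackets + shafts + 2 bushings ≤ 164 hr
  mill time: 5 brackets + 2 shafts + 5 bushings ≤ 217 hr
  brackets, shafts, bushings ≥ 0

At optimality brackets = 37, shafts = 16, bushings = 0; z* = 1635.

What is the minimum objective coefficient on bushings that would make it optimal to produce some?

Both lathe time and mill time are binding at x*.
From A_Bᵀ y = c: 4·y_lathe time + 5·y_mill time = 39; 1·y_lathe time + 2·y_mill time = 12.
→ y_lathe time = 6 and y_mill time = 3.
bushings enters the basis when its profit ≥ yᵀa₃ = 6·2 + 3·5 = 27.

27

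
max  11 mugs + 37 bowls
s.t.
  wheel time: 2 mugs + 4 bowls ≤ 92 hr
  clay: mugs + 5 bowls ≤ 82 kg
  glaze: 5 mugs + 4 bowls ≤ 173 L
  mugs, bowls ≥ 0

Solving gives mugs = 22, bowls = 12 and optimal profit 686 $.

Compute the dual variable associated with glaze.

Binding: wheel time and clay. Non-binding: glaze (15 unused).
Slack constraints have shadow price 0 (complementary slackness).
The binding rows give the dual system: 2·y_wheel time + 1·y_clay = 11 and 4·y_wheel time + 5·y_clay = 37.
This yields shadow prices y_wheel time = 3, y_clay = 5.
Shadow price of glaze = 0.

0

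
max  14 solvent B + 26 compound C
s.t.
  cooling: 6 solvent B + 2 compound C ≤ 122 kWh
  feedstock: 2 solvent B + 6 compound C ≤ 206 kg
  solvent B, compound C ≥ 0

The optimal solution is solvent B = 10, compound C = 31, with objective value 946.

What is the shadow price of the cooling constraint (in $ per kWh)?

1

At the optimum: cooling uses 122 of 122 (binding); feedstock uses 206 of 206 (binding).
From A_Bᵀ y = c: 6·y_cooling + 2·y_feedstock = 14; 2·y_cooling + 6·y_feedstock = 26.
→ y_cooling = 1 and y_feedstock = 4.
Shadow price of cooling = 1.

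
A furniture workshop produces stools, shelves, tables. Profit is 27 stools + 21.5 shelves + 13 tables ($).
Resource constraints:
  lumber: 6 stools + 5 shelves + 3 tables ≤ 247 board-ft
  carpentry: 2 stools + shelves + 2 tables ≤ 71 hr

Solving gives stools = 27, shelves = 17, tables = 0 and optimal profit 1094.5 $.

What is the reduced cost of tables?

-2

Both lumber and carpentry are binding at x*.
From A_Bᵀ y = c: 6·y_lumber + 2·y_carpentry = 27; 5·y_lumber + 1·y_carpentry = 21.5.
This yields shadow prices y_lumber = 4, y_carpentry = 1.5.
Reduced cost of tables: c₃ − yᵀa₃ = 13 − (4·3 + 1.5·2) = 13 − 15 = -2.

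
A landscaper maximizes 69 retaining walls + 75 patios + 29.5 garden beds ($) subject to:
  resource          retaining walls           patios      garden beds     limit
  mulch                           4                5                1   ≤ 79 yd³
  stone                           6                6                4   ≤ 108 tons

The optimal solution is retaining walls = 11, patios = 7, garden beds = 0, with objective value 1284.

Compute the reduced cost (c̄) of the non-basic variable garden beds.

-6.5

Check each constraint at x*: mulch 79/79 (tight); stone 108/108 (tight).
From A_Bᵀ y = c: 4·y_mulch + 6·y_stone = 69; 5·y_mulch + 6·y_stone = 75.
→ y_mulch = 6 and y_stone = 7.5.
Reduced cost of garden beds: c₃ − yᵀa₃ = 29.5 − (6·1 + 7.5·4) = 29.5 − 36 = -6.5.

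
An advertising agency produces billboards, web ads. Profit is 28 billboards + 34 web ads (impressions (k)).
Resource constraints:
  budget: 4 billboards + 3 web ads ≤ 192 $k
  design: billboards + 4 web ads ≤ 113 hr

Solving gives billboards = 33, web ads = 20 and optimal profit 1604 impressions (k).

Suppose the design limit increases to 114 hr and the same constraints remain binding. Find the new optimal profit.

1608

At the optimum: budget uses 192 of 192 (binding); design uses 113 of 113 (binding).
The binding rows give the dual system: 4·y_budget + 1·y_design = 28 and 3·y_budget + 4·y_design = 34.
This yields shadow prices y_budget = 6, y_design = 4.
Δz = y_design·Δb = 4 × (1) = 4, so new z* = 1604 + 4 = 1608.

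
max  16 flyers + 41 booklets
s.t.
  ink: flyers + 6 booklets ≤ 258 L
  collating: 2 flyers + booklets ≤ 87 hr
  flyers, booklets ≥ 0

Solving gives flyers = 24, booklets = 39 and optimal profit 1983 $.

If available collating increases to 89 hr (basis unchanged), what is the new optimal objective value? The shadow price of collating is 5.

1993

Δb = 2, so new z* = 1983 + (5)·(2) = 1983 + 10 = 1993.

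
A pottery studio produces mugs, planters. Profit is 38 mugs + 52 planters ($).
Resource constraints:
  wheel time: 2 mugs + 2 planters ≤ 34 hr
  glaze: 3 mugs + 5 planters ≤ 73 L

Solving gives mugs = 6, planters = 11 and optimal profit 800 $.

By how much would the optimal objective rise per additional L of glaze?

7

Check each constraint at x*: wheel time 34/34 (tight); glaze 73/73 (tight).
The binding rows give the dual system: 2·y_wheel time + 3·y_glaze = 38 and 2·y_wheel time + 5·y_glaze = 52.
→ y_wheel time = 8.5 and y_glaze = 7.
Shadow price of glaze = 7.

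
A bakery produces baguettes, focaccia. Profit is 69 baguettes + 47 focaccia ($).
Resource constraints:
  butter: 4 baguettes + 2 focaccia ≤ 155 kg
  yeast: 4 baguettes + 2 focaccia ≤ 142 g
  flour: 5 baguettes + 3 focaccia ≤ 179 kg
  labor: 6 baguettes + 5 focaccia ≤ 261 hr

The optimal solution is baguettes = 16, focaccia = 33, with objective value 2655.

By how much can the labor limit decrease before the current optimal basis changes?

Binding constraints: flour, labor. The basis is B = [[5,3],[6,5]] with det 7.
Per unit decrease in labor, x* moves by d = (0.4286, -0.7143).
The basis stays optimal until yeast becomes binding; allowable decrease = 42 hr.

42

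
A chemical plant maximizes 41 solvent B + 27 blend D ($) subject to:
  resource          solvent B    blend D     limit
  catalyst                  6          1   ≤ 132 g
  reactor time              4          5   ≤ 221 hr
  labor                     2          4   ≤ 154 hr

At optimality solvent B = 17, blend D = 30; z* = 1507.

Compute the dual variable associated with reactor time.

At the optimum: catalyst uses 132 of 132 (binding); reactor time uses 218 of 221 (slack = 3); labor uses 154 of 154 (binding).
By complementary slackness, y = 0 for the non-binding constraint.
Dual feasibility on the basic columns requires 6·y_catalyst + 2·y_labor = 41, 1·y_catalyst + 4·y_labor = 27.
→ y_catalyst = 5 and y_labor = 5.5.
Shadow price of reactor time = 0.

0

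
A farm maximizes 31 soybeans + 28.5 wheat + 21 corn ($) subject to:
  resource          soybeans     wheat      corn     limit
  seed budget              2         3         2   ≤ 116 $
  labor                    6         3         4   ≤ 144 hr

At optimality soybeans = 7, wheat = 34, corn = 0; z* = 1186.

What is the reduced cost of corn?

-4

At the optimum: seed budget uses 116 of 116 (binding); labor uses 144 of 144 (binding).
The binding rows give the dual system: 2·y_seed budget + 6·y_labor = 31 and 3·y_seed budget + 3·y_labor = 28.5.
Solving: y_seed budget = 6.5, y_labor = 3.
Reduced cost of corn: c₃ − yᵀa₃ = 21 − (6.5·2 + 3·4) = 21 − 25 = -4.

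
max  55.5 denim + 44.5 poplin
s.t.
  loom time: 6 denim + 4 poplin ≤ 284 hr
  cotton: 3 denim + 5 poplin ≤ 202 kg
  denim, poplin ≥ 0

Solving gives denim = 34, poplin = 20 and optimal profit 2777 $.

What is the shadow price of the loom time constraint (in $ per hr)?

8

Check each constraint at x*: loom time 284/284 (tight); cotton 202/202 (tight).
Dual feasibility on the basic columns requires 6·y_loom time + 3·y_cotton = 55.5, 4·y_loom time + 5·y_cotton = 44.5.
This yields shadow prices y_loom time = 8, y_cotton = 2.5.
Shadow price of loom time = 8.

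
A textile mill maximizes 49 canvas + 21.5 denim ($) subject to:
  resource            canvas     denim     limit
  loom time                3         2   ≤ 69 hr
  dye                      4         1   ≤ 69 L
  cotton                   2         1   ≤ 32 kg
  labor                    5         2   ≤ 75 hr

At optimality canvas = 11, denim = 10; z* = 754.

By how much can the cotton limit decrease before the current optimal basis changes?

Binding constraints: cotton, labor. The basis is B = [[2,1],[5,2]] with det -1.
Per unit decrease in cotton, x* moves by d = (2, -5).
The basis stays optimal until denim reaches 0; allowable decrease = 2 kg.

2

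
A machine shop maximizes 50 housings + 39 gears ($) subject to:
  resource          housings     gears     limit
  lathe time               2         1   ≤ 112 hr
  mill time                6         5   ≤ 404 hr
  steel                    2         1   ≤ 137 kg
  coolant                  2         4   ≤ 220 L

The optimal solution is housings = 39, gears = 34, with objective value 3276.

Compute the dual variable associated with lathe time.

At the optimum: lathe time uses 112 of 112 (binding); mill time uses 404 of 404 (binding); steel uses 112 of 137 (slack = 25); coolant uses 214 of 220 (slack = 6).
By complementary slackness, y = 0 for the non-binding constraints.
From A_Bᵀ y = c: 2·y_lathe time + 6·y_mill time = 50; 1·y_lathe time + 5·y_mill time = 39.
Solving: y_lathe time = 4, y_mill time = 7.
Shadow price of lathe time = 4.

4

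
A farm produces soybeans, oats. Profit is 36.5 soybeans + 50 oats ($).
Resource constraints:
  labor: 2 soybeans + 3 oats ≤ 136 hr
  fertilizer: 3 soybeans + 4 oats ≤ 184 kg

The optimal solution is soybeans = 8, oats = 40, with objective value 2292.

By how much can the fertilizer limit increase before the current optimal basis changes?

20

Binding constraints: labor, fertilizer. The basis is B = [[2,3],[3,4]] with det -1.
Per unit increase in fertilizer, x* moves by d = (3, -2).
The basis stays optimal until oats reaches 0; allowable increase = 20 kg.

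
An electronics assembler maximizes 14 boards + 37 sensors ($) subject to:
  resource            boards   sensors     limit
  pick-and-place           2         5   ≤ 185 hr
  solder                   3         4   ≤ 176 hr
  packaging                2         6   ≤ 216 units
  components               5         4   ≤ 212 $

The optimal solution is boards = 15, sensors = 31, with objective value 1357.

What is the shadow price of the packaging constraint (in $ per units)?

Check each constraint at x*: pick-and-place 185/185 (tight); solder 169/176 (slack 7); packaging 216/216 (tight); components 199/212 (slack 13).
By complementary slackness, y = 0 for the non-binding constraints.
The binding rows give the dual system: 2·y_pick-and-place + 2·y_packaging = 14 and 5·y_pick-and-place + 6·y_packaging = 37.
Solving: y_pick-and-place = 5, y_packaging = 2.
Shadow price of packaging = 2.

2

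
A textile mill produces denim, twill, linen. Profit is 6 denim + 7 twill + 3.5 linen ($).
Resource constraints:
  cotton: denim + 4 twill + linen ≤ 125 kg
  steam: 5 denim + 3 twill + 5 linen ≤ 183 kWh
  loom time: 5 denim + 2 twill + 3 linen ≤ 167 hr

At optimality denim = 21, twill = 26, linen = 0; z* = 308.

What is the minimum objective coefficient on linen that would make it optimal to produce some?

Check each constraint at x*: cotton 125/125 (tight); steam 183/183 (tight); loom time 157/167 (slack 10).
By complementary slackness, y = 0 for the non-binding constraint.
From A_Bᵀ y = c: 1·y_cotton + 5·y_steam = 6; 4·y_cotton + 3·y_steam = 7.
Solving: y_cotton = 1, y_steam = 1.
linen enters the basis when its profit ≥ yᵀa₃ = 1·1 + 1·5 = 6.

6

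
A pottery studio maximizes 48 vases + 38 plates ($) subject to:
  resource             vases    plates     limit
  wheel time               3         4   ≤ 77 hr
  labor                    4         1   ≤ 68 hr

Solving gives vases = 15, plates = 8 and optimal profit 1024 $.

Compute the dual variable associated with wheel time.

8

Both wheel time and labor are binding at x*.
Dual feasibility on the basic columns requires 3·y_wheel time + 4·y_labor = 48, 4·y_wheel time + 1·y_labor = 38.
This yields shadow prices y_wheel time = 8, y_labor = 6.
Shadow price of wheel time = 8.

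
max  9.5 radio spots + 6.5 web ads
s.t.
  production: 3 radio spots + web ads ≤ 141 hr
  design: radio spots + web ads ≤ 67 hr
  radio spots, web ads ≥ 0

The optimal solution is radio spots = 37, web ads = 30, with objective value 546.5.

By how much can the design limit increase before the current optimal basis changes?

Binding constraints: production, design. The basis is B = [[3,1],[1,1]] with det 2.
Per unit increase in design, x* moves by d = (-0.5, 1.5).
The basis stays optimal until radio spots reaches 0; allowable increase = 74 hr.

74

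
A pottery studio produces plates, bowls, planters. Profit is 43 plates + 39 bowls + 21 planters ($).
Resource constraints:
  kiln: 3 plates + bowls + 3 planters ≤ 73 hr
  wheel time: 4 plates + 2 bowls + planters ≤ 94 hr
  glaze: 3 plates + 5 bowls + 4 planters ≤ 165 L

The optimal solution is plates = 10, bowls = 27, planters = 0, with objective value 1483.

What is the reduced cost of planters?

Check each constraint at x*: kiln 57/73 (slack 16); wheel time 94/94 (tight); glaze 165/165 (tight).
By complementary slackness, y = 0 for the non-binding constraint.
The binding rows give the dual system: 4·y_wheel time + 3·y_glaze = 43 and 2·y_wheel time + 5·y_glaze = 39.
Solving: y_wheel time = 7, y_glaze = 5.
Reduced cost of planters: c₃ − yᵀa₃ = 21 − (7·1 + 5·4) = 21 − 27 = -6.

-6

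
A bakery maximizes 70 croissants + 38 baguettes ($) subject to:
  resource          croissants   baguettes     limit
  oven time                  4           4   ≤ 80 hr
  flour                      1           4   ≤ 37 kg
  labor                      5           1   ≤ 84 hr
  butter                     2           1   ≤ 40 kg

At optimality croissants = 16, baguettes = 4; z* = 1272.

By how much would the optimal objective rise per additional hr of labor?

8

Binding: oven time and labor. Non-binding: flour (5 unused), butter (4 unused).
By complementary slackness, y = 0 for the non-binding constraints.
From A_Bᵀ y = c: 4·y_oven time + 5·y_labor = 70; 4·y_oven time + 1·y_labor = 38.
Solving: y_oven time = 7.5, y_labor = 8.
Shadow price of labor = 8.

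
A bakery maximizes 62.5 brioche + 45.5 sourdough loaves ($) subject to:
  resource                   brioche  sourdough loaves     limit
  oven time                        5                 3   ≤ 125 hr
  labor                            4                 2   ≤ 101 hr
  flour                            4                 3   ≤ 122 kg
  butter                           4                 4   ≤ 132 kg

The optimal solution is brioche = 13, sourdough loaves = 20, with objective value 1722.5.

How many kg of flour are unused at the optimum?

10

flour used = 4·13 + 3·20 = 112; slack = 122 − 112 = 10.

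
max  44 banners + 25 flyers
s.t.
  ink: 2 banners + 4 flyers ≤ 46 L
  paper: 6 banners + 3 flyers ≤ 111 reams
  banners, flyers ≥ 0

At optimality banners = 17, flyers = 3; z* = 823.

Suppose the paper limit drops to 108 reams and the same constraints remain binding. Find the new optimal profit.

802

At the optimum: ink uses 46 of 46 (binding); paper uses 111 of 111 (binding).
Dual feasibility on the basic columns requires 2·y_ink + 6·y_paper = 44, 4·y_ink + 3·y_paper = 25.
Solving: y_ink = 1, y_paper = 7.
Δz = y_paper·Δb = 7 × (-3) = -21, so new z* = 823 − 21 = 802.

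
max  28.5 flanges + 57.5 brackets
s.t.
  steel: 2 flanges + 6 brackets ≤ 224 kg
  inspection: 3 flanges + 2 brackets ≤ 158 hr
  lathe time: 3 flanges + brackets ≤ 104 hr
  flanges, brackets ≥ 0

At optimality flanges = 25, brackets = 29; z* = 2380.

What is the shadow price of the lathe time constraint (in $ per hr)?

At the optimum: steel uses 224 of 224 (binding); inspection uses 133 of 158 (slack = 25); lathe time uses 104 of 104 (binding).
Since inspection is not tight, its dual is 0.
Dual feasibility on the basic columns requires 2·y_steel + 3·y_lathe time = 28.5, 6·y_steel + 1·y_lathe time = 57.5.
Solving: y_steel = 9, y_lathe time = 3.5.
Shadow price of lathe time = 3.5.

3.5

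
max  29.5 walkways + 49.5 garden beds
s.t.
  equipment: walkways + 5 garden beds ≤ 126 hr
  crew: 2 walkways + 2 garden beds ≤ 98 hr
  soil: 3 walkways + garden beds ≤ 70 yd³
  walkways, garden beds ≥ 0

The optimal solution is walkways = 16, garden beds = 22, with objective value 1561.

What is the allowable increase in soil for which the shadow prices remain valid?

Binding constraints: equipment, soil. The basis is B = [[1,5],[3,1]] with det -14.
Per unit increase in soil, x* moves by d = (0.3571, -0.0714).
The basis stays optimal until crew becomes binding; allowable increase = 38.5 yd³.

38.5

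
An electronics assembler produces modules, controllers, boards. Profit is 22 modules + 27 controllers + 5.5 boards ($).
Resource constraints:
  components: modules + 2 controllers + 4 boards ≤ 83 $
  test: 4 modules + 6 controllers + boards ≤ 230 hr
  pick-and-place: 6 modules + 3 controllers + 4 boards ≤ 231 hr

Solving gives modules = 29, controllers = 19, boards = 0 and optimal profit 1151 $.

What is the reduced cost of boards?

Binding: test and pick-and-place. Non-binding: components (16 unused).
Since components is not tight, its dual is 0.
Dual feasibility on the basic columns requires 4·y_test + 6·y_pick-and-place = 22, 6·y_test + 3·y_pick-and-place = 27.
This yields shadow prices y_test = 4, y_pick-and-place = 1.
Reduced cost of boards: c₃ − yᵀa₃ = 5.5 − (4·1 + 1·4) = 5.5 − 8 = -2.5.

-2.5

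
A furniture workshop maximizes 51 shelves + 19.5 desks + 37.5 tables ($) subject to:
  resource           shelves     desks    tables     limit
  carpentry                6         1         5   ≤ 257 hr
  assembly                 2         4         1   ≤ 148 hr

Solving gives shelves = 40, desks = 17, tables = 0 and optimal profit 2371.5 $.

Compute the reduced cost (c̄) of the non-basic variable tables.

-3

Check each constraint at x*: carpentry 257/257 (tight); assembly 148/148 (tight).
From A_Bᵀ y = c: 6·y_carpentry + 2·y_assembly = 51; 1·y_carpentry + 4·y_assembly = 19.5.
This yields shadow prices y_carpentry = 7.5, y_assembly = 3.
Reduced cost of tables: c₃ − yᵀa₃ = 37.5 − (7.5·5 + 3·1) = 37.5 − 40.5 = -3.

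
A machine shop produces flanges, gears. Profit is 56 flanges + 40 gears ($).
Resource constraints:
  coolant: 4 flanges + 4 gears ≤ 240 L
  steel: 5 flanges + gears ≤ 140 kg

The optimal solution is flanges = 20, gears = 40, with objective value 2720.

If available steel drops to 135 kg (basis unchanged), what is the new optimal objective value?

Check each constraint at x*: coolant 240/240 (tight); steel 140/140 (tight).
From A_Bᵀ y = c: 4·y_coolant + 5·y_steel = 56; 4·y_coolant + 1·y_steel = 40.
This yields shadow prices y_coolant = 9, y_steel = 4.
Δz = y_steel·Δb = 4 × (-5) = -20, so new z* = 2720 − 20 = 2700.

2700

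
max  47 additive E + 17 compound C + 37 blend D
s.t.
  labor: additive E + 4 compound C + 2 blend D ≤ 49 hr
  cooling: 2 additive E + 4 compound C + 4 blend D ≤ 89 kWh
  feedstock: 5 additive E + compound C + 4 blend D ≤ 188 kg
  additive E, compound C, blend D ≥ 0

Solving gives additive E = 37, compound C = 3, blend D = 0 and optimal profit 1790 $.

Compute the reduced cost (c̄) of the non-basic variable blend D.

-3

Binding: labor and feedstock. Non-binding: cooling (3 unused).
Since cooling is not tight, its dual is 0.
From A_Bᵀ y = c: 1·y_labor + 5·y_feedstock = 47; 4·y_labor + 1·y_feedstock = 17.
This yields shadow prices y_labor = 2, y_feedstock = 9.
Reduced cost of blend D: c₃ − yᵀa₃ = 37 − (2·2 + 9·4) = 37 − 40 = -3.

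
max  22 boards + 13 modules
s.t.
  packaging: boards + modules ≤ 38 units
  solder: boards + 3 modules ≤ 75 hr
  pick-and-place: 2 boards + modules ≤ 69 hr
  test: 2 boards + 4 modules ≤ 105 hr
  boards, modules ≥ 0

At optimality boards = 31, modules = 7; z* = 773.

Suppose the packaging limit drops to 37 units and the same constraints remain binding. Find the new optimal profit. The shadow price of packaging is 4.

769

Δb = -1, so new z* = 773 + (4)·(-1) = 773 − 4 = 769.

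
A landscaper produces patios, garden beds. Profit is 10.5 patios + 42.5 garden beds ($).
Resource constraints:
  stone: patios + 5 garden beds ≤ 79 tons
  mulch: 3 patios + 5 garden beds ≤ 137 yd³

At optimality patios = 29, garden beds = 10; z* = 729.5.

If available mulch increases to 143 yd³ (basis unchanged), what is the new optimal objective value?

735.5

Check each constraint at x*: stone 79/79 (tight); mulch 137/137 (tight).
Dual feasibility on the basic columns requires 1·y_stone + 3·y_mulch = 10.5, 5·y_stone + 5·y_mulch = 42.5.
Solving: y_stone = 7.5, y_mulch = 1.
Δz = y_mulch·Δb = 1 × (6) = 6, so new z* = 729.5 + 6 = 735.5.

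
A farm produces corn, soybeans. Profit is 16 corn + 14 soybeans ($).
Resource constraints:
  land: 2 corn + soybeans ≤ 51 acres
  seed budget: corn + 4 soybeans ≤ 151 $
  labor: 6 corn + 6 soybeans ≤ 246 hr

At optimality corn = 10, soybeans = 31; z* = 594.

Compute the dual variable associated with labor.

2

Check each constraint at x*: land 51/51 (tight); seed budget 134/151 (slack 17); labor 246/246 (tight).
Since seed budget is not tight, its dual is 0.
Dual feasibility on the basic columns requires 2·y_land + 6·y_labor = 16, 1·y_land + 6·y_labor = 14.
Solving: y_land = 2, y_labor = 2.
Shadow price of labor = 2.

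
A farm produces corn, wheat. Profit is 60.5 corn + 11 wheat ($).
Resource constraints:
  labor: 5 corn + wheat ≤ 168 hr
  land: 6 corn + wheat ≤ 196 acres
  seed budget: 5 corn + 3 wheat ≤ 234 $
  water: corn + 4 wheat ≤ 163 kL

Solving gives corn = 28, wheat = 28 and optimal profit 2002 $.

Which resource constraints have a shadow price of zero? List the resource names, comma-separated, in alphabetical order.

seed budget, water

labor: 168/168 (binding)
land: 196/196 (binding)
seed budget: 224/234 (slack 10)
water: 140/163 (slack 23)
By complementary slackness, a constraint with positive slack has shadow price 0 → seed budget, water.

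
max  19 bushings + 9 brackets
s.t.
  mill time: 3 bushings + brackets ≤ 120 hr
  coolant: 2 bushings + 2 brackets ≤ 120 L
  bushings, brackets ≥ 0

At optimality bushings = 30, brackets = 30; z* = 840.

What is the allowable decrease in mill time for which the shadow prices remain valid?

60

Binding constraints: mill time, coolant. The basis is B = [[3,1],[2,2]] with det 4.
Per unit decrease in mill time, x* moves by d = (-0.5, 0.5).
The basis stays optimal until bushings reaches 0; allowable decrease = 60 hr.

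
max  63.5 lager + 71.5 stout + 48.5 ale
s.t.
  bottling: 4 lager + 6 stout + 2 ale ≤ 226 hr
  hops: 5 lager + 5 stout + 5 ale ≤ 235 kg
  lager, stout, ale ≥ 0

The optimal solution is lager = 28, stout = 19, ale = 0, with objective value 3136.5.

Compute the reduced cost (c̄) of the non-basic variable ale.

-7

Both bottling and hops are binding at x*.
Dual feasibility on the basic columns requires 4·y_bottling + 5·y_hops = 63.5, 6·y_bottling + 5·y_hops = 71.5.
→ y_bottling = 4 and y_hops = 9.5.
Reduced cost of ale: c₃ − yᵀa₃ = 48.5 − (4·2 + 9.5·5) = 48.5 − 55.5 = -7.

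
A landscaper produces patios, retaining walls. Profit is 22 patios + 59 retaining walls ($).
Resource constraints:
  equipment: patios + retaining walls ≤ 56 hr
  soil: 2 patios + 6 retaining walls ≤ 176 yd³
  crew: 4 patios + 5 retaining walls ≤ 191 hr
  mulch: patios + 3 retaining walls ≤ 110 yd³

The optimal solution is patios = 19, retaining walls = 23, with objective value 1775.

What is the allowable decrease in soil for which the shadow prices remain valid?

80.5

Binding constraints: soil, crew. The basis is B = [[2,6],[4,5]] with det -14.
Per unit decrease in soil, x* moves by d = (0.3571, -0.2857).
The basis stays optimal until retaining walls reaches 0; allowable decrease = 80.5 yd³.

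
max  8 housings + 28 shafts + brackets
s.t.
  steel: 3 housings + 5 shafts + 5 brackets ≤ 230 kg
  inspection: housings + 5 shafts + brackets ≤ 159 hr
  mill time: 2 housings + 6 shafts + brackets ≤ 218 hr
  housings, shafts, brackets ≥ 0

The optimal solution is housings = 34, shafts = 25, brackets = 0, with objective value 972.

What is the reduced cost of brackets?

Check each constraint at x*: steel 227/230 (slack 3); inspection 159/159 (tight); mill time 218/218 (tight).
By complementary slackness, y = 0 for the non-binding constraint.
Dual feasibility on the basic columns requires 1·y_inspection + 2·y_mill time = 8, 5·y_inspection + 6·y_mill time = 28.
This yields shadow prices y_inspection = 2, y_mill time = 3.
Reduced cost of brackets: c₃ − yᵀa₃ = 1 − (2·1 + 3·1) = 1 − 5 = -4.

-4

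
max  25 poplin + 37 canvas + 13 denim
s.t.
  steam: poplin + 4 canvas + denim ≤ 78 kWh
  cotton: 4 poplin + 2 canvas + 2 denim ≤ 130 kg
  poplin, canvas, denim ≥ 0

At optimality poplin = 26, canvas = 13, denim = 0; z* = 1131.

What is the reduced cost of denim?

-3

Both steam and cotton are binding at x*.
The binding rows give the dual system: 1·y_steam + 4·y_cotton = 25 and 4·y_steam + 2·y_cotton = 37.
→ y_steam = 7 and y_cotton = 4.5.
Reduced cost of denim: c₃ − yᵀa₃ = 13 − (7·1 + 4.5·2) = 13 − 16 = -3.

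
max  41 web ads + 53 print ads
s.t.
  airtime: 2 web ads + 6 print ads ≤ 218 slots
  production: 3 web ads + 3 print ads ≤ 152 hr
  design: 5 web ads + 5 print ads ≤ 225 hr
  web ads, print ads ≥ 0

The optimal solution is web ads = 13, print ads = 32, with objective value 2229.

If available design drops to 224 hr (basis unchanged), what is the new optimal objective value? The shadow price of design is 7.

Δb = -1, so new z* = 2229 + (7)·(-1) = 2229 − 7 = 2222.

2222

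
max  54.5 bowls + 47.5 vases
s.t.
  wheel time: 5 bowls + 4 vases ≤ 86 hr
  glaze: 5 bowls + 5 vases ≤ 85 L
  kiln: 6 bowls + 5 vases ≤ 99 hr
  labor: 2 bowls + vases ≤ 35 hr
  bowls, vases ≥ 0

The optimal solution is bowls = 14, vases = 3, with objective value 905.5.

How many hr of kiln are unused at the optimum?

0

kiln used = 6·14 + 5·3 = 99; slack = 99 − 99 = 0.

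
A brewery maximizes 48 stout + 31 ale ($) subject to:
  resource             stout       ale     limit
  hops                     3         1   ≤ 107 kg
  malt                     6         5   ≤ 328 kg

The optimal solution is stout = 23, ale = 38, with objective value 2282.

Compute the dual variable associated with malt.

5

Check each constraint at x*: hops 107/107 (tight); malt 328/328 (tight).
From A_Bᵀ y = c: 3·y_hops + 6·y_malt = 48; 1·y_hops + 5·y_malt = 31.
→ y_hops = 6 and y_malt = 5.
Shadow price of malt = 5.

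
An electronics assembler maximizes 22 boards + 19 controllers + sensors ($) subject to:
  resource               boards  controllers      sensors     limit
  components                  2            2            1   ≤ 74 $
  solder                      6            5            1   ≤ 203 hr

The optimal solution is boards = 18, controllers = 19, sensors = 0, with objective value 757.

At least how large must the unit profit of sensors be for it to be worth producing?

Check each constraint at x*: components 74/74 (tight); solder 203/203 (tight).
The binding rows give the dual system: 2·y_components + 6·y_solder = 22 and 2·y_components + 5·y_solder = 19.
This yields shadow prices y_components = 2, y_solder = 3.
sensors enters the basis when its profit ≥ yᵀa₃ = 2·1 + 3·1 = 5.

5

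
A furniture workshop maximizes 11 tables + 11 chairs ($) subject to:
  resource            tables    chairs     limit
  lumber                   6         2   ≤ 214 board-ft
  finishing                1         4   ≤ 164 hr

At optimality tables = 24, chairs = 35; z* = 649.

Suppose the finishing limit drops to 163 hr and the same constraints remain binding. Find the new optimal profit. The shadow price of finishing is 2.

Δb = -1, so new z* = 649 + (2)·(-1) = 649 − 2 = 647.

647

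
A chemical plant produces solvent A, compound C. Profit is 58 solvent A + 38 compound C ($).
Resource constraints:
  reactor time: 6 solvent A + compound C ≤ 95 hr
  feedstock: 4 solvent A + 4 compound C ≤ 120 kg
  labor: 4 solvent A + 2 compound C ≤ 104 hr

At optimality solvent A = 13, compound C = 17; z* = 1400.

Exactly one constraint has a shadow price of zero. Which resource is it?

labor

reactor time: 95/95 (binding)
feedstock: 120/120 (binding)
labor: 86/104 (slack 18)
By complementary slackness, a constraint with positive slack has shadow price 0 → labor.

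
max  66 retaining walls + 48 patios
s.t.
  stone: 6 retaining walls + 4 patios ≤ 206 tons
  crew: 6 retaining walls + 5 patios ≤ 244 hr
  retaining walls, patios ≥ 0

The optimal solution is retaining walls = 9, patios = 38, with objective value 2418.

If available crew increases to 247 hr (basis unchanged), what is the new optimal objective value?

2430

Both stone and crew are binding at x*.
From A_Bᵀ y = c: 6·y_stone + 6·y_crew = 66; 4·y_stone + 5·y_crew = 48.
→ y_stone = 7 and y_crew = 4.
Δz = y_crew·Δb = 4 × (3) = 12, so new z* = 2418 + 12 = 2430.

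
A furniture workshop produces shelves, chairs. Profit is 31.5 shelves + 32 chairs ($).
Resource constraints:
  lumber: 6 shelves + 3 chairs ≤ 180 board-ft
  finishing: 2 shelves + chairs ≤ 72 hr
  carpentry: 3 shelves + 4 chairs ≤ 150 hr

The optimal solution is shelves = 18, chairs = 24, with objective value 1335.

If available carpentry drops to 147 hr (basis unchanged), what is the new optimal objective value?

1315.5

Binding: lumber and carpentry. Non-binding: finishing (12 unused).
Slack constraints have shadow price 0 (complementary slackness).
Dual feasibility on the basic columns requires 6·y_lumber + 3·y_carpentry = 31.5, 3·y_lumber + 4·y_carpentry = 32.
→ y_lumber = 2 and y_carpentry = 6.5.
Δz = y_carpentry·Δb = 6.5 × (-3) = -19.5, so new z* = 1335 − 19.5 = 1315.5.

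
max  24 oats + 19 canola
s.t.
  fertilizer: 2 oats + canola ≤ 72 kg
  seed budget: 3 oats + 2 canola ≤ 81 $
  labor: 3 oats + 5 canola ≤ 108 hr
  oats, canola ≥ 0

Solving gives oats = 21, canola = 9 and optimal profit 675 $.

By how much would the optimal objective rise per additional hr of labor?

Check each constraint at x*: fertilizer 51/72 (slack 21); seed budget 81/81 (tight); labor 108/108 (tight).
Slack constraints have shadow price 0 (complementary slackness).
Dual feasibility on the basic columns requires 3·y_seed budget + 3·y_labor = 24, 2·y_seed budget + 5·y_labor = 19.
This yields shadow prices y_seed budget = 7, y_labor = 1.
Shadow price of labor = 1.

1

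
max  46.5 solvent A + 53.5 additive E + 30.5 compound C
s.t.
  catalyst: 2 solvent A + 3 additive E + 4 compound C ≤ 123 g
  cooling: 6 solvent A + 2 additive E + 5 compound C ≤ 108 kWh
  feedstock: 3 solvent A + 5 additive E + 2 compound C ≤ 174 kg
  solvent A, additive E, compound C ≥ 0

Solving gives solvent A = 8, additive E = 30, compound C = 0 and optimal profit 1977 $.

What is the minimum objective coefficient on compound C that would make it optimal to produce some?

34

Check each constraint at x*: catalyst 106/123 (slack 17); cooling 108/108 (tight); feedstock 174/174 (tight).
By complementary slackness, y = 0 for the non-binding constraint.
The binding rows give the dual system: 6·y_cooling + 3·y_feedstock = 46.5 and 2·y_cooling + 5·y_feedstock = 53.5.
This yields shadow prices y_cooling = 3, y_feedstock = 9.5.
compound C enters the basis when its profit ≥ yᵀa₃ = 3·5 + 9.5·2 = 34.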